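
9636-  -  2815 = 12451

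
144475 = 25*5779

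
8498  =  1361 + 7137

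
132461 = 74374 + 58087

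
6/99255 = 2/33085 = 0.00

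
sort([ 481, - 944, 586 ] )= [ - 944,481,586]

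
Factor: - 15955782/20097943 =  - 2^1*3^1 * 19^1*67^1*1153^( - 1 )*2089^1*17431^ (-1 ) 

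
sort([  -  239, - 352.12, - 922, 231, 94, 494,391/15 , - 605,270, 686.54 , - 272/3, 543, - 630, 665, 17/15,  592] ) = [ -922, - 630,-605 , - 352.12, - 239, - 272/3,17/15,391/15 , 94, 231, 270,494, 543,592, 665, 686.54] 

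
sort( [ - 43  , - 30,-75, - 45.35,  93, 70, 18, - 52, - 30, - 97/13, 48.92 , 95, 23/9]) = [ - 75, - 52, -45.35, - 43 , - 30,-30, - 97/13,  23/9,18, 48.92,70,93,95]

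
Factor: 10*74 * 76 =2^4 * 5^1*19^1*37^1 = 56240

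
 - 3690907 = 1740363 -5431270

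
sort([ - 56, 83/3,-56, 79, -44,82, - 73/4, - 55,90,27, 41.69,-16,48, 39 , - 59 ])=[ - 59, - 56, - 56, - 55 , - 44, - 73/4,  -  16, 27, 83/3 , 39, 41.69,48,79, 82,90] 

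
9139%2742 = 913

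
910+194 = 1104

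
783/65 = 12 + 3/65 = 12.05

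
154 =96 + 58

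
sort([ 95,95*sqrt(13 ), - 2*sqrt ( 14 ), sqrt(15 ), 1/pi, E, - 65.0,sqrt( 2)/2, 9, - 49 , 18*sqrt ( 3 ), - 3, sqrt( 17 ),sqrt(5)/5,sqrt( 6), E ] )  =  [ - 65.0, - 49, - 2  *sqrt(14), - 3,1/pi,sqrt( 5 ) /5, sqrt(2 ) /2, sqrt( 6 ) , E, E,sqrt( 15), sqrt ( 17), 9, 18*sqrt( 3), 95,95*sqrt(13)]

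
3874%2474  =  1400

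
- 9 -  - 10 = 1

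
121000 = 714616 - 593616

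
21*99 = 2079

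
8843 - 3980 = 4863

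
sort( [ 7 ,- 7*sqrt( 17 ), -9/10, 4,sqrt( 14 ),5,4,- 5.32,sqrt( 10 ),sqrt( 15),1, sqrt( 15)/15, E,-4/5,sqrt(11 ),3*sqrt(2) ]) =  [ - 7*sqrt( 17), - 5.32, - 9/10, - 4/5, sqrt (15 )/15,1, E,sqrt(10) , sqrt(11 ),sqrt(14 ),sqrt(15 ),4,  4, 3*sqrt( 2 ),5,7 ]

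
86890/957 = 86890/957 = 90.79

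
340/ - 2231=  - 340/2231 = - 0.15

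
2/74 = 1/37 = 0.03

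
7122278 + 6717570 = 13839848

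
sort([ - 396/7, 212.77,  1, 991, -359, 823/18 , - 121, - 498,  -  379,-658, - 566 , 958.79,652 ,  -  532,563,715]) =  [ - 658, - 566 , - 532 , - 498, - 379, - 359, - 121 ,-396/7,1, 823/18, 212.77 , 563,652,715,  958.79, 991 ]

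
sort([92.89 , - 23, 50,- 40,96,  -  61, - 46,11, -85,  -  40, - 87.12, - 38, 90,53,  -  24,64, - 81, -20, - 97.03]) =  [-97.03, - 87.12, - 85, - 81, - 61, - 46,-40,- 40,-38, - 24,  -  23, -20,11,50, 53,64, 90,92.89,96]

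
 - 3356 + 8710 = 5354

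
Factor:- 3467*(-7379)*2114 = 54082447202= 2^1* 7^1*47^1*151^1*157^1 *3467^1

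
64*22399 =1433536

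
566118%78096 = 19446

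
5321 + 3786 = 9107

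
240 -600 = -360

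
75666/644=37833/322=117.49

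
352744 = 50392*7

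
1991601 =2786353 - 794752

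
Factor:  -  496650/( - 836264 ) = 525/884 = 2^( - 2)*3^1*5^2 * 7^1*13^( - 1)*17^( - 1) 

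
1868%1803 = 65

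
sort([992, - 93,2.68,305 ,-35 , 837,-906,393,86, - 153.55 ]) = [ - 906, - 153.55,-93, - 35, 2.68,86,305, 393,837,992]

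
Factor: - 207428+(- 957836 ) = -2^4*67^1*1087^1= - 1165264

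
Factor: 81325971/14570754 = 27108657/4856918 = 2^( - 1)*3^2*11^ ( - 1)*277^(-1 )*797^( -1)*3012073^1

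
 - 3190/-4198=1595/2099 =0.76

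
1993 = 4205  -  2212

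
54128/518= 104 +128/259= 104.49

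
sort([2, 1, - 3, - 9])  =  [ -9, - 3,1, 2]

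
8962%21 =16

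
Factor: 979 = 11^1*89^1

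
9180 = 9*1020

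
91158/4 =22789+1/2=22789.50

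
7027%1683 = 295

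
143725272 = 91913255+51812017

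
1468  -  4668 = - 3200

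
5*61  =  305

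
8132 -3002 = 5130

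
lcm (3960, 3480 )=114840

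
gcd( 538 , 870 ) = 2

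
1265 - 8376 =  -  7111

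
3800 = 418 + 3382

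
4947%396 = 195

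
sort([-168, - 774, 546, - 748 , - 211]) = [ - 774 ,  -  748,  -  211,- 168,546]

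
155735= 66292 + 89443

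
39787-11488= 28299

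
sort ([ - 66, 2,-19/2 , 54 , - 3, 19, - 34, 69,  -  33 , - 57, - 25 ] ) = [  -  66,  -  57,  -  34,-33, - 25,  -  19/2,  -  3,  2, 19, 54,69] 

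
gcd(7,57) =1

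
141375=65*2175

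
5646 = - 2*( - 2823)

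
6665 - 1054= 5611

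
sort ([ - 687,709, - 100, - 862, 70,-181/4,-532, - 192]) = [ - 862, - 687, - 532,- 192, - 100, -181/4, 70,  709]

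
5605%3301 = 2304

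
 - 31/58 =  - 31/58 = - 0.53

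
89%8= 1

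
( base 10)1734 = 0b11011000110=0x6c6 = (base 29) 21n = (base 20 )46E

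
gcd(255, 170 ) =85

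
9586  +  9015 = 18601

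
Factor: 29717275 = 5^2*7^2*17^1*1427^1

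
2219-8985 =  - 6766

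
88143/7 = 88143/7 =12591.86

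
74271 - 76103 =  - 1832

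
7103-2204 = 4899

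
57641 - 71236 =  - 13595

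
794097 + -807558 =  - 13461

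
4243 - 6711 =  - 2468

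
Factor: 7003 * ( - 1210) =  - 8473630 = - 2^1 * 5^1 * 11^2*47^1*149^1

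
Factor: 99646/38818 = 49823/19409= 13^ ( - 1)*1493^( -1 )* 49823^1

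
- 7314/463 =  - 16 + 94/463 = - 15.80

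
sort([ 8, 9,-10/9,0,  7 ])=[ - 10/9 , 0,7, 8,9 ]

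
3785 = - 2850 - - 6635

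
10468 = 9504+964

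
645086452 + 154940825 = 800027277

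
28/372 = 7/93 = 0.08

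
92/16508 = 23/4127 = 0.01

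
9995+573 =10568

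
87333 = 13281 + 74052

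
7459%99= 34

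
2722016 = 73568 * 37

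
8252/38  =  217 + 3/19 = 217.16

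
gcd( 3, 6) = 3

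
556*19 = 10564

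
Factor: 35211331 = 73^1*482347^1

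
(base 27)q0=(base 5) 10302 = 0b1010111110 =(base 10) 702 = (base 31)MK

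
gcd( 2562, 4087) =61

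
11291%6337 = 4954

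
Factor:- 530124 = -2^2*3^1*7^1*6311^1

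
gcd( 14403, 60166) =1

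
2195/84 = 26 + 11/84 = 26.13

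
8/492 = 2/123 =0.02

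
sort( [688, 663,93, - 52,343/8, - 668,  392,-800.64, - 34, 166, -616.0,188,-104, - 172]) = [ - 800.64,-668,  -  616.0, - 172, -104, - 52,-34,343/8, 93, 166,188,392,663, 688]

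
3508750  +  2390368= 5899118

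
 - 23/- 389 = 23/389  =  0.06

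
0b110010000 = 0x190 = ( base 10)400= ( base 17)169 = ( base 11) 334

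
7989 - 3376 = 4613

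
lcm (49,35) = 245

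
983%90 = 83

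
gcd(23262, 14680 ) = 2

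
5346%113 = 35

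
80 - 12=68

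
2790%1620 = 1170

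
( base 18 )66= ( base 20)5e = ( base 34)3C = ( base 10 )114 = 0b1110010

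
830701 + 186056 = 1016757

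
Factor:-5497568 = -2^5*171799^1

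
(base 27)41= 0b1101101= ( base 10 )109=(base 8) 155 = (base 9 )131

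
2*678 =1356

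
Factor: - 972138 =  - 2^1*3^1*29^1 *37^1*151^1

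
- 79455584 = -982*80912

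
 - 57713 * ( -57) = 3289641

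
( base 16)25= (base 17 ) 23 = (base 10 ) 37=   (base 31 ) 16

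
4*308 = 1232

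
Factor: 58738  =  2^1*43^1*683^1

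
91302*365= 33325230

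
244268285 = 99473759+144794526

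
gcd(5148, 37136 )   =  44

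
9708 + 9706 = 19414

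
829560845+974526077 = 1804086922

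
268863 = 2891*93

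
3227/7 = 461 = 461.00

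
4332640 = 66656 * 65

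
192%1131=192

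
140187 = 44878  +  95309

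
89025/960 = 92+47/64 =92.73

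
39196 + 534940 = 574136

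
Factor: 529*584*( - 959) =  - 296269624  =  -  2^3*7^1*23^2 * 73^1*137^1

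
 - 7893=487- 8380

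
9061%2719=904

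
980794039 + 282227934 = 1263021973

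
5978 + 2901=8879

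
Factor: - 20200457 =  - 83^1*257^1*947^1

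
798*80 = 63840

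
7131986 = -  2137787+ 9269773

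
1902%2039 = 1902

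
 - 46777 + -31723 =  - 78500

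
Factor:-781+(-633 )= - 1414  =  - 2^1*7^1*101^1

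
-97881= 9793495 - 9891376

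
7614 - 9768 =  - 2154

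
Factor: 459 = 3^3*17^1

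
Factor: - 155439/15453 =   -  3^2*17^(- 1) * 19^1 = -171/17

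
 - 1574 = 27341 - 28915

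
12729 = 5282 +7447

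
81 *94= 7614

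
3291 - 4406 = -1115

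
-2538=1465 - 4003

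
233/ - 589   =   - 233/589=- 0.40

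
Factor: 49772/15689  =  92/29 = 2^2*23^1*29^ ( - 1)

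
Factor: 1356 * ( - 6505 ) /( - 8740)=441039/437 = 3^1*19^( -1) * 23^( -1) * 113^1*1301^1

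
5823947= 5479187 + 344760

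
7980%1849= 584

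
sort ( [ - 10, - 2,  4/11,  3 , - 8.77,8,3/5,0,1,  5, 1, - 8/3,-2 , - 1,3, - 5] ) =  [ - 10, - 8.77  , - 5,-8/3,- 2,-2 ,- 1, 0,4/11 , 3/5, 1 , 1,  3,3,5, 8 ] 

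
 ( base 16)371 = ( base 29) 11B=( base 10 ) 881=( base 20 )241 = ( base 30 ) TB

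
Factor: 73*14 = 1022  =  2^1*7^1*73^1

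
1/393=1/393 =0.00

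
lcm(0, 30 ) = 0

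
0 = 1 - 1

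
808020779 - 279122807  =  528897972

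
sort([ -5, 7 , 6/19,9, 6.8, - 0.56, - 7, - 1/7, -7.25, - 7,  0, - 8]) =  [ - 8 ,-7.25,-7, - 7,-5, - 0.56 , - 1/7 , 0,6/19,  6.8,  7,9] 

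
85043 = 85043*1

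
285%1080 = 285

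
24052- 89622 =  - 65570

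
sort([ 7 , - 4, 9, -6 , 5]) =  [ - 6, - 4, 5,7,9 ] 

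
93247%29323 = 5278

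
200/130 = 20/13 = 1.54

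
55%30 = 25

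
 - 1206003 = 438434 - 1644437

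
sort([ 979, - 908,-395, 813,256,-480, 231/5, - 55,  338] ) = [- 908, - 480 , -395,-55 , 231/5, 256, 338, 813,979]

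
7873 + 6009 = 13882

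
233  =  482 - 249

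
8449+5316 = 13765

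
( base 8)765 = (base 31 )g5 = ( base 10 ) 501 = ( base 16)1F5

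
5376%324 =192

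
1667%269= 53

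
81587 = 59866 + 21721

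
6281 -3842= 2439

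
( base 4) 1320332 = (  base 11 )58a9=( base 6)55502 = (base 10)7742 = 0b1111000111110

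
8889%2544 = 1257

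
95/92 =1 + 3/92= 1.03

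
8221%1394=1251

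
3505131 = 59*59409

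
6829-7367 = -538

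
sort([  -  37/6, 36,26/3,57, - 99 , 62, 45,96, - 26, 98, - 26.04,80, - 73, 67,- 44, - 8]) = [ - 99, - 73 , - 44, - 26.04, - 26, - 8, - 37/6, 26/3, 36,45,57, 62, 67, 80, 96,98 ] 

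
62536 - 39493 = 23043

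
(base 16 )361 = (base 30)sp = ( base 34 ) pf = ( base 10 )865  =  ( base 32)R1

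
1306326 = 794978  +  511348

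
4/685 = 4/685 = 0.01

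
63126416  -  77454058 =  - 14327642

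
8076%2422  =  810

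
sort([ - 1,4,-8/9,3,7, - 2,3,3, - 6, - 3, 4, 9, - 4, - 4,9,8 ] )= [ - 6, - 4, - 4 , - 3, - 2, - 1, - 8/9,3,3, 3,4,4,7,8 , 9,9] 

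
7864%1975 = 1939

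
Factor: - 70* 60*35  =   - 147000=   - 2^3*3^1*5^3*7^2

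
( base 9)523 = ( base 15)1d6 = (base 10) 426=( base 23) ic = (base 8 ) 652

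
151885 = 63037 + 88848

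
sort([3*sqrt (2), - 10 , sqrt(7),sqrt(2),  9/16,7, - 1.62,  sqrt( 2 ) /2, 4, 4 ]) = [ - 10,-1.62,  9/16, sqrt( 2 ) /2,  sqrt( 2 ),sqrt (7),  4, 4 , 3*sqrt( 2), 7] 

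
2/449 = 2/449 = 0.00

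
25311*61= 1543971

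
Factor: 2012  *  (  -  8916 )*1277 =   -  22908092784 = - 2^4*3^1 * 503^1*743^1 * 1277^1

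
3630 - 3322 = 308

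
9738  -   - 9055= 18793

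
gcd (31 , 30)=1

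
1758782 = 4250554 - 2491772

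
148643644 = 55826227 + 92817417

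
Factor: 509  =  509^1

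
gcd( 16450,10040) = 10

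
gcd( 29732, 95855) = 1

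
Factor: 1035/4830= 3/14 = 2^ ( - 1 )*3^1*7^ ( - 1 ) 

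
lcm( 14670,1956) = 29340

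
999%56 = 47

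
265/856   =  265/856=0.31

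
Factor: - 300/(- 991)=2^2*3^1*5^2*991^ (  -  1 ) 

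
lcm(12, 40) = 120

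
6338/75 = 84 + 38/75 = 84.51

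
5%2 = 1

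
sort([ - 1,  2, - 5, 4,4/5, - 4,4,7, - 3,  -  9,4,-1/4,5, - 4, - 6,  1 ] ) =[-9, - 6, - 5, -4, - 4,- 3, - 1, - 1/4,4/5,1,  2, 4,4, 4,5, 7]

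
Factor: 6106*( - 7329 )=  - 44750874  =  -  2^1*3^1*7^1*43^1*71^1*349^1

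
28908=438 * 66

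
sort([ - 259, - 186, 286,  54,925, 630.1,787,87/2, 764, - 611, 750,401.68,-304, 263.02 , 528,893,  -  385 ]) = [-611, - 385,  -  304,  -  259, - 186 , 87/2, 54, 263.02,286, 401.68 , 528, 630.1,  750, 764, 787 , 893,925 ] 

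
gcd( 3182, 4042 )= 86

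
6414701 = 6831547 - 416846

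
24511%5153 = 3899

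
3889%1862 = 165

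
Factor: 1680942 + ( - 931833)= 749109 = 3^1*249703^1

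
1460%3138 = 1460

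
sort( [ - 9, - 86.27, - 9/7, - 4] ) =[ - 86.27, - 9, - 4, - 9/7 ] 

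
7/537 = 7/537 = 0.01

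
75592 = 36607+38985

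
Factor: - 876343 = -13^1*67411^1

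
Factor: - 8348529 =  - 3^1*7^1*397549^1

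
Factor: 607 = 607^1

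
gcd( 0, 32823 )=32823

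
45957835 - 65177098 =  - 19219263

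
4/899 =4/899 = 0.00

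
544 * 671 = 365024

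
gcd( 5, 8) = 1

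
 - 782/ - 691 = 1 + 91/691 =1.13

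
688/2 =344 = 344.00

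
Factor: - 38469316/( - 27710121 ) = 2^2*3^( - 1)*41^1*127^1 * 1847^1*9236707^( -1) 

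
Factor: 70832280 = 2^3 * 3^1 * 5^1*590269^1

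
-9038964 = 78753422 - 87792386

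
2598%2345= 253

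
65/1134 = 65/1134 = 0.06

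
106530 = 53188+53342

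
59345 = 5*11869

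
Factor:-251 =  - 251^1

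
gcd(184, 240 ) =8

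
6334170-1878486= 4455684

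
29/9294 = 29/9294= 0.00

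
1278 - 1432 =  - 154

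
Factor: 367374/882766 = 183687/441383 = 3^1*7^1*571^(-1 )*773^(  -  1 )*8747^1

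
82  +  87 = 169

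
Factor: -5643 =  - 3^3*11^1 * 19^1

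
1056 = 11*96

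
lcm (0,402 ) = 0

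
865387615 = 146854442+718533173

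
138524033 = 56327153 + 82196880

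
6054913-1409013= 4645900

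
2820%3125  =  2820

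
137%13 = 7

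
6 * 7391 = 44346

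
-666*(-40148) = 26738568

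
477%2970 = 477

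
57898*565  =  32712370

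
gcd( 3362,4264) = 82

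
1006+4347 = 5353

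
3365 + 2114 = 5479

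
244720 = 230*1064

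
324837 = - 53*( - 6129)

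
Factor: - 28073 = -67^1*419^1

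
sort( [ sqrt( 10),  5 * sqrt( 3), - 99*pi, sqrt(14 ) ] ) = [ - 99*pi, sqrt( 10), sqrt( 14), 5*sqrt( 3 )]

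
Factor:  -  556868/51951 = -2^2 * 3^( - 1 )*13^1 *10709^1* 17317^( - 1)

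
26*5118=133068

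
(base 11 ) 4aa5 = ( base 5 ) 203044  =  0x19F9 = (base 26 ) 9LJ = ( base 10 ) 6649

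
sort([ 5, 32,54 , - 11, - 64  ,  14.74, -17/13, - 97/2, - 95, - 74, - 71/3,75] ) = [-95,  -  74, -64,- 97/2, - 71/3,-11 , - 17/13, 5,14.74, 32, 54, 75 ] 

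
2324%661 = 341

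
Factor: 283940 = 2^2 * 5^1 * 14197^1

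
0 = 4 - 4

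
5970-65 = 5905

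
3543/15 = 236 + 1/5 = 236.20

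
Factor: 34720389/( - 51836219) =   -  3^2*11^1*157^(  -  1)*330167^( - 1 )*350711^1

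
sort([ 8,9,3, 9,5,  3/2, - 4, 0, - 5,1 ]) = [ -5, - 4,0 , 1 , 3/2 , 3, 5,8,9, 9]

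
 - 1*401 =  - 401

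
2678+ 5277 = 7955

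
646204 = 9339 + 636865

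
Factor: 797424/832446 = 296/309 = 2^3*3^( - 1 )*37^1 * 103^(  -  1 ) 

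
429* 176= 75504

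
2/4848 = 1/2424 = 0.00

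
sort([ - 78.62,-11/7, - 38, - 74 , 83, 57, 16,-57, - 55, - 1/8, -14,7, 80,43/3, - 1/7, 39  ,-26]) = [- 78.62, - 74,- 57, - 55,-38,-26, - 14, - 11/7, - 1/7, - 1/8, 7, 43/3, 16, 39, 57,80, 83]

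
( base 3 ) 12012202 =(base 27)55K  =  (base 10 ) 3800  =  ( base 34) 39Q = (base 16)ed8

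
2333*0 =0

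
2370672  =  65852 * 36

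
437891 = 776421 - 338530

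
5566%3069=2497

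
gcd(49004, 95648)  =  4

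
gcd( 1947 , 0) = 1947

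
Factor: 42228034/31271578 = 13^( - 1) * 17^1*43^( - 1)*83^ ( - 1 )*337^( - 1)*1242001^1 = 21114017/15635789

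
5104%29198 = 5104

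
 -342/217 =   -  342/217 = - 1.58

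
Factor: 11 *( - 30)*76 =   -  2^3*3^1*5^1*11^1 * 19^1 = - 25080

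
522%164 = 30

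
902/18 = 50+ 1/9 = 50.11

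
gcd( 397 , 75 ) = 1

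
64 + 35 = 99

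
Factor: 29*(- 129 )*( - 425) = 3^1*5^2 *17^1 * 29^1*43^1 = 1589925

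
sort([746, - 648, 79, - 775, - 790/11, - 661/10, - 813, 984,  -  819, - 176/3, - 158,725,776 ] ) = [ - 819, -813,- 775, - 648, - 158, - 790/11, - 661/10 , - 176/3, 79, 725,746 , 776, 984 ] 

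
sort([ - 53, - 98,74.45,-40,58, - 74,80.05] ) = [ - 98, - 74, - 53, - 40, 58,74.45, 80.05]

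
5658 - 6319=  - 661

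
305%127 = 51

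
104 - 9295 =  - 9191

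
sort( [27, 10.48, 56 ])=[ 10.48, 27, 56]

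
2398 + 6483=8881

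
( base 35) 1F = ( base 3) 1212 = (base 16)32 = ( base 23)24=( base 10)50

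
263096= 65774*4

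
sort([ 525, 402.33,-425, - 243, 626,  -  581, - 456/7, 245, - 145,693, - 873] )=[ - 873, - 581 , - 425, - 243, - 145, - 456/7,245, 402.33, 525,626, 693]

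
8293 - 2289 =6004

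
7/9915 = 7/9915 = 0.00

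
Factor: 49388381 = 7^1*43^1*71^1*2311^1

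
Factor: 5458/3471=2^1* 3^( - 1) *13^( - 1 )*89^ ( - 1) *2729^1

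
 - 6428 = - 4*1607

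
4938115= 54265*91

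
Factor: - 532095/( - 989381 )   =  3^1*5^1  *19^1 * 1867^1*989381^( - 1) 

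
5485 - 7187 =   -  1702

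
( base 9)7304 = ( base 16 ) 14E6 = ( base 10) 5350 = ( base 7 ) 21412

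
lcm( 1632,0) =0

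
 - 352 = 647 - 999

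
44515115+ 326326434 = 370841549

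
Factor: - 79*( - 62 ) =4898 = 2^1*31^1*79^1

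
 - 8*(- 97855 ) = 782840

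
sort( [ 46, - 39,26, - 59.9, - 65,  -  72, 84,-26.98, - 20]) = [ - 72, - 65, - 59.9, - 39, - 26.98, - 20,26,46,84]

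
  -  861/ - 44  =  861/44 = 19.57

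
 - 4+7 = 3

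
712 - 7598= - 6886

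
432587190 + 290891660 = 723478850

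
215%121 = 94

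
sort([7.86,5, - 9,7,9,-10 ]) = [  -  10, -9,5,7,7.86 , 9]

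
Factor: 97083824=2^4*6067739^1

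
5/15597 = 5/15597= 0.00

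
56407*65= 3666455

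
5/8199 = 5/8199 = 0.00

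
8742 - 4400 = 4342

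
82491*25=2062275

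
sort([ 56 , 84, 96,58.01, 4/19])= [4/19, 56,58.01,84,  96] 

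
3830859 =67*57177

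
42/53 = 42/53 = 0.79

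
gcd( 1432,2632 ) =8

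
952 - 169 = 783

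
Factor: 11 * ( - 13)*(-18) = 2^1*3^2*11^1*13^1 = 2574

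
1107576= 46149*24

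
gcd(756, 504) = 252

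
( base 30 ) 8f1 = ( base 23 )EAF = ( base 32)7f3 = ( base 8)16743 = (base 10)7651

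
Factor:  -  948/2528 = -3/8 = - 2^(-3 )*3^1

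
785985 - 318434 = 467551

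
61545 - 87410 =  - 25865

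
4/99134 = 2/49567 =0.00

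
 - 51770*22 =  - 1138940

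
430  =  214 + 216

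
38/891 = 38/891=0.04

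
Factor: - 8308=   -  2^2*31^1 * 67^1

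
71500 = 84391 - 12891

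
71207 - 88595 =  - 17388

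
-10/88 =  - 5/44 = - 0.11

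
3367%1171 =1025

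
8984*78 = 700752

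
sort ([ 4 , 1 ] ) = [1, 4]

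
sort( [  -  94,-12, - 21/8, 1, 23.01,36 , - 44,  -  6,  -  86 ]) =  [ - 94, - 86,  -  44,-12,-6,- 21/8, 1,23.01,  36 ] 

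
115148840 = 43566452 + 71582388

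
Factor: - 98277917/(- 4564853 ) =4564853^( - 1)*98277917^1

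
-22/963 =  - 22/963=-0.02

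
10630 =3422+7208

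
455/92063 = 455/92063 = 0.00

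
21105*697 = 14710185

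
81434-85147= - 3713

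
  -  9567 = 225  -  9792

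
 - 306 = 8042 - 8348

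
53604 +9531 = 63135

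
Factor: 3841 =23^1*167^1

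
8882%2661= 899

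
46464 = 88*528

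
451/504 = 451/504 = 0.89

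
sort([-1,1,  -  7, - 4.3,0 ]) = [ - 7,- 4.3,  -  1,  0,1 ]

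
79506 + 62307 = 141813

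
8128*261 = 2121408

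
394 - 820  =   - 426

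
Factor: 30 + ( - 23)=7^1 = 7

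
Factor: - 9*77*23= - 3^2*7^1*11^1*23^1 = - 15939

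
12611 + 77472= 90083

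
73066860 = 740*98739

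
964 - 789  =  175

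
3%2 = 1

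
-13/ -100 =13/100  =  0.13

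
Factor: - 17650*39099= - 2^1*3^1*5^2*353^1*13033^1  =  - 690097350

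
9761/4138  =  9761/4138=2.36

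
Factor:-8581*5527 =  - 5527^1 * 8581^1 = -47427187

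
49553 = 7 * 7079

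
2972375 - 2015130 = 957245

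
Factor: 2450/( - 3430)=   -5/7 = -5^1*7^( - 1)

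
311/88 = 3 + 47/88= 3.53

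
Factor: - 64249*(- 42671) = 2741569079 = 47^1 * 71^1 * 601^1*1367^1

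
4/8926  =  2/4463 = 0.00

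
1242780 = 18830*66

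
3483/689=3483/689= 5.06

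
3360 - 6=3354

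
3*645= 1935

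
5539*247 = 1368133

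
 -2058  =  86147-88205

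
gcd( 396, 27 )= 9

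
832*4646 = 3865472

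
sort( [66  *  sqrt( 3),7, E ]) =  [ E,7,66* sqrt( 3) ] 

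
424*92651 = 39284024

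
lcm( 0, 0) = 0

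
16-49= - 33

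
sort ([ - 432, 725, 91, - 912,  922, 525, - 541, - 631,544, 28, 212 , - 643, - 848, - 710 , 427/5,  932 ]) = [ - 912, - 848, - 710, - 643, - 631, - 541, - 432  ,  28, 427/5,91,212, 525,  544,725 , 922,  932]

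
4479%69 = 63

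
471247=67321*7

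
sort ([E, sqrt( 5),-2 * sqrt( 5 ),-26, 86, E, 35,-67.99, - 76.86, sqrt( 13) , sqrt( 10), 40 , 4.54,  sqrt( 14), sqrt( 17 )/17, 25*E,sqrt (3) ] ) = [-76.86,-67.99, - 26,-2*sqrt( 5),  sqrt(17 ) /17, sqrt( 3 ), sqrt (5), E, E, sqrt(10), sqrt( 13), sqrt( 14),  4.54, 35, 40, 25*E , 86]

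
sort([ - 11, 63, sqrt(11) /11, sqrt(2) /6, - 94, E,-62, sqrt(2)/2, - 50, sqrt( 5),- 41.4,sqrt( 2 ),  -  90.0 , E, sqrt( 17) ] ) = [ - 94 , - 90.0, - 62,-50,  -  41.4, -11, sqrt( 2) /6, sqrt( 11) /11,sqrt( 2)/2,sqrt( 2),sqrt( 5), E, E, sqrt( 17 ), 63] 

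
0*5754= 0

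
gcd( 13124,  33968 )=772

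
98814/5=98814/5 = 19762.80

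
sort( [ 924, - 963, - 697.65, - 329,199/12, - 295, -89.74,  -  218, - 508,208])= [ - 963, - 697.65, - 508, - 329 , - 295, - 218,  -  89.74, 199/12,208,924 ]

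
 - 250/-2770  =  25/277  =  0.09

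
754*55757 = 42040778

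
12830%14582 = 12830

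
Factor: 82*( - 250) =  - 2^2*5^3 * 41^1 = - 20500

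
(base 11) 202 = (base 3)100001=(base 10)244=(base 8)364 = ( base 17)e6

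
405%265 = 140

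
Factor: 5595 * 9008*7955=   400930090800 = 2^4*3^1 * 5^2*37^1 * 43^1*373^1*563^1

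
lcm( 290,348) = 1740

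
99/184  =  99/184 = 0.54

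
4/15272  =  1/3818 = 0.00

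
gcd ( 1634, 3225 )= 43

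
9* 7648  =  68832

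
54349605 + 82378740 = 136728345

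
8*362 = 2896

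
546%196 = 154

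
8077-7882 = 195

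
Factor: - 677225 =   -  5^2*103^1*263^1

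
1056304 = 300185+756119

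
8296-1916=6380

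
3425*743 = 2544775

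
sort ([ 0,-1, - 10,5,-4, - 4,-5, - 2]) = [-10,-5, - 4,- 4,-2,-1,0, 5 ] 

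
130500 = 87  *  1500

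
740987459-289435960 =451551499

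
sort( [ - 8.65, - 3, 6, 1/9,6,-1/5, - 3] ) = [-8.65, - 3, - 3,-1/5, 1/9,6, 6 ]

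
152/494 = 4/13 = 0.31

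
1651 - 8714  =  - 7063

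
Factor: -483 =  - 3^1*7^1 * 23^1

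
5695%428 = 131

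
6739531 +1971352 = 8710883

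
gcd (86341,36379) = 1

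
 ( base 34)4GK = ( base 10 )5188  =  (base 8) 12104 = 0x1444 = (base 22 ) afi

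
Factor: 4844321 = 4844321^1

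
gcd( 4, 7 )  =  1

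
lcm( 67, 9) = 603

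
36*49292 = 1774512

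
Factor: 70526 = 2^1*179^1 *197^1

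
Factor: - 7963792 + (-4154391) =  - 12118183=- 7^1*11^1*337^1*467^1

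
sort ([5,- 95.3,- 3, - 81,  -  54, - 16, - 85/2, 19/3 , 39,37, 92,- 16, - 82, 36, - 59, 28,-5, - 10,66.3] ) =[ - 95.3,-82, - 81, - 59, - 54, -85/2,-16, - 16, - 10, - 5, - 3, 5,19/3,28, 36,37, 39, 66.3, 92]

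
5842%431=239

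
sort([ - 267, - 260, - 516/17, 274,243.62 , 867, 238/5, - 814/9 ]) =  [ - 267 , - 260,-814/9, - 516/17,238/5,243.62, 274, 867]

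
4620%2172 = 276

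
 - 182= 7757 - 7939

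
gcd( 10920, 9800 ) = 280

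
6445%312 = 205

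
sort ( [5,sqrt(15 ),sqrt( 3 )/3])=[ sqrt( 3 ) /3, sqrt(15),5 ] 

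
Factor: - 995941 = -995941^1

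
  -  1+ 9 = 8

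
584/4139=584/4139=0.14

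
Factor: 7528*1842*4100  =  56852961600 =2^6* 3^1*5^2*41^1*307^1*941^1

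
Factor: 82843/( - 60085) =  - 5^( - 1 )*37^1*61^( -1 )*197^( - 1) * 2239^1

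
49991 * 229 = 11447939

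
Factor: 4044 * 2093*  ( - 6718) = -2^3*3^1*7^1*13^1*23^1 * 337^1*3359^1= -56861770056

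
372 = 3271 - 2899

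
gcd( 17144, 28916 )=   4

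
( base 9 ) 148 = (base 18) 6H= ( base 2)1111101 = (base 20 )65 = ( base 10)125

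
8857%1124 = 989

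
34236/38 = 900+18/19 = 900.95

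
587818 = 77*7634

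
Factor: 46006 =2^1*23003^1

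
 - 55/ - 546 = 55/546 = 0.10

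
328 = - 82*( - 4)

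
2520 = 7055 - 4535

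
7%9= 7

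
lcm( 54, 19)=1026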